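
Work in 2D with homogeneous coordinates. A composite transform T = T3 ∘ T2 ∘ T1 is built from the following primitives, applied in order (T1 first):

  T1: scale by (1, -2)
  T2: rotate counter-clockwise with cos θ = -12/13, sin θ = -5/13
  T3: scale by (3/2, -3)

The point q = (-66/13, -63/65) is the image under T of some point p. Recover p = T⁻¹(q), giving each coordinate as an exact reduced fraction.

T1 = [1 0 0; 0 -2 0; 0 0 1]
T2·T1 = [-12/13 -10/13 0; -5/13 24/13 0; 0 0 1]
T3·…·T1 = [-18/13 -15/13 0; 15/13 -72/13 0; 0 0 1]
det M = 9; M⁻¹ = [-8/13 5/39 0; -5/39 -2/13 0; 0 0 1]
M⁻¹ · (-66/13, -63/65)ᵀ = (3, 4/5)ᵀ

p = (3, 4/5)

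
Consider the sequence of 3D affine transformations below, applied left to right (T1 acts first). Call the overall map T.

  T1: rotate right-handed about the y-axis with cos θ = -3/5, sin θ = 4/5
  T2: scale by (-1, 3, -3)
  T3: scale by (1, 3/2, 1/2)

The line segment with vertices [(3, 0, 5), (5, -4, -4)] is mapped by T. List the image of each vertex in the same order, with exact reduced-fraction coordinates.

T1 rotate right-handed about the y-axis with cos θ = -3/5, sin θ = 4/5: (3, 0, 5) → (11/5, 0, -27/5); (5, -4, -4) → (-31/5, -4, -8/5)
T2 scale by (-1, 3, -3): (11/5, 0, -27/5) → (-11/5, 0, 81/5); (-31/5, -4, -8/5) → (31/5, -12, 24/5)
T3 scale by (1, 3/2, 1/2): (-11/5, 0, 81/5) → (-11/5, 0, 81/10); (31/5, -12, 24/5) → (31/5, -18, 12/5)

image vertices: (-11/5, 0, 81/10), (31/5, -18, 12/5)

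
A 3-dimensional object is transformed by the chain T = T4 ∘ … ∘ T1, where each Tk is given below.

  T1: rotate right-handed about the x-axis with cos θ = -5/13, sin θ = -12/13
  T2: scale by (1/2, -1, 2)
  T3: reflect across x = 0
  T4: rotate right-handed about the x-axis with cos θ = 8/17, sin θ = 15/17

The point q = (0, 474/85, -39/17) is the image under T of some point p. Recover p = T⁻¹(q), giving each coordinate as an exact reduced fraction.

T1 = [1 0 0 0; 0 -5/13 12/13 0; 0 -12/13 -5/13 0; 0 0 0 1]
T2·T1 = [1/2 0 0 0; 0 5/13 -12/13 0; 0 -24/13 -10/13 0; 0 0 0 1]
T3·…·T1 = [-1/2 0 0 0; 0 5/13 -12/13 0; 0 -24/13 -10/13 0; 0 0 0 1]
T4·…·T1 = [-1/2 0 0 0; 0 400/221 54/221 0; 0 -9/17 -20/17 0; 0 0 0 1]
det M = 1; M⁻¹ = [-2 0 0 0; 0 10/17 27/221 0; 0 -9/34 -200/221 0; 0 0 0 1]
M⁻¹ · (0, 474/85, -39/17)ᵀ = (0, 3, 3/5)ᵀ

p = (0, 3, 3/5)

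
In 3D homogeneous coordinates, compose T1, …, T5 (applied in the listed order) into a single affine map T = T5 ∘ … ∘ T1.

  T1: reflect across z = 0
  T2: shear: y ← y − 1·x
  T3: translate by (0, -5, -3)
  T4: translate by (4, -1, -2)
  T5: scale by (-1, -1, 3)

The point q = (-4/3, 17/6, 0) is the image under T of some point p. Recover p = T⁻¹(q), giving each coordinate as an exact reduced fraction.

p = (-8/3, 1/2, -5)

T1 = [1 0 0 0; 0 1 0 0; 0 0 -1 0; 0 0 0 1]
T2·T1 = [1 0 0 0; -1 1 0 0; 0 0 -1 0; 0 0 0 1]
T3·…·T1 = [1 0 0 0; -1 1 0 -5; 0 0 -1 -3; 0 0 0 1]
T4·…·T1 = [1 0 0 4; -1 1 0 -6; 0 0 -1 -5; 0 0 0 1]
T5·…·T1 = [-1 0 0 -4; 1 -1 0 6; 0 0 -3 -15; 0 0 0 1]
det M = -3; M⁻¹ = [-1 0 0 -4; -1 -1 0 2; 0 0 -1/3 -5; 0 0 0 1]
M⁻¹ · (-4/3, 17/6, 0)ᵀ = (-8/3, 1/2, -5)ᵀ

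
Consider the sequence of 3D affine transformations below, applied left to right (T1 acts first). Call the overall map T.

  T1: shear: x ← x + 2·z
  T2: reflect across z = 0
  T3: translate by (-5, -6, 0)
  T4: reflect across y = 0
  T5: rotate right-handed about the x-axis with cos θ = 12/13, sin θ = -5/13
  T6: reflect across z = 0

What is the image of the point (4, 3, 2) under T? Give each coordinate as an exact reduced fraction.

T1 shear: x ← x + 2·z: (4, 3, 2) → (8, 3, 2)
T2 reflect across z = 0: (8, 3, 2) → (8, 3, -2)
T3 translate by (-5, -6, 0): (8, 3, -2) → (3, -3, -2)
T4 reflect across y = 0: (3, -3, -2) → (3, 3, -2)
T5 rotate right-handed about the x-axis with cos θ = 12/13, sin θ = -5/13: (3, 3, -2) → (3, 2, -3)
T6 reflect across z = 0: (3, 2, -3) → (3, 2, 3)

T(p) = (3, 2, 3)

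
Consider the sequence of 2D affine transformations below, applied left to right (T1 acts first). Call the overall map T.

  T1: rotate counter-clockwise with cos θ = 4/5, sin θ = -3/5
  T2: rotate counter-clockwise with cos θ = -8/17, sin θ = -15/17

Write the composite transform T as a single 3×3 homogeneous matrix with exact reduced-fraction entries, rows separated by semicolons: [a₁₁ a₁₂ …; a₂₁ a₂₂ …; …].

T1 = [4/5 3/5 0; -3/5 4/5 0; 0 0 1]
T2·T1 = [-77/85 36/85 0; -36/85 -77/85 0; 0 0 1]

T = [-77/85 36/85 0; -36/85 -77/85 0; 0 0 1]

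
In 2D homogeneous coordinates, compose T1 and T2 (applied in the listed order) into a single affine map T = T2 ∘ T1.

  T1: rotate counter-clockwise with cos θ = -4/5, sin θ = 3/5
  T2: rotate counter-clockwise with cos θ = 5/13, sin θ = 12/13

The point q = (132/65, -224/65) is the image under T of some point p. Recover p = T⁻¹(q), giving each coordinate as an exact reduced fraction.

T1 = [-4/5 -3/5 0; 3/5 -4/5 0; 0 0 1]
T2·T1 = [-56/65 33/65 0; -33/65 -56/65 0; 0 0 1]
det M = 1; M⁻¹ = [-56/65 -33/65 0; 33/65 -56/65 0; 0 0 1]
M⁻¹ · (132/65, -224/65)ᵀ = (0, 4)ᵀ

p = (0, 4)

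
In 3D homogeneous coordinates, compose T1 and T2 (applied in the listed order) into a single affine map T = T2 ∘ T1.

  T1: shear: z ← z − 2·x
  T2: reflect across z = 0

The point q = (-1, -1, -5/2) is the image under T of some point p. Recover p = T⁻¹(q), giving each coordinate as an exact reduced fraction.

T1 = [1 0 0 0; 0 1 0 0; -2 0 1 0; 0 0 0 1]
T2·T1 = [1 0 0 0; 0 1 0 0; 2 0 -1 0; 0 0 0 1]
det M = -1; M⁻¹ = [1 0 0 0; 0 1 0 0; 2 0 -1 0; 0 0 0 1]
M⁻¹ · (-1, -1, -5/2)ᵀ = (-1, -1, 1/2)ᵀ

p = (-1, -1, 1/2)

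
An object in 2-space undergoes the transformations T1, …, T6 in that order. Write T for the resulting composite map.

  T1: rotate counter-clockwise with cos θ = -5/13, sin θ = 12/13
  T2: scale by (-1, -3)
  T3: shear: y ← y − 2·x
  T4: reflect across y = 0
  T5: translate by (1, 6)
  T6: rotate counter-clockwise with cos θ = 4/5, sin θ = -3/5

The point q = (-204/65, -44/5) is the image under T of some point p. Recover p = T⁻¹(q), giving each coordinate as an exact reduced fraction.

p = (-5, 4)

T1 = [-5/13 -12/13 0; 12/13 -5/13 0; 0 0 1]
T2·T1 = [5/13 12/13 0; -36/13 15/13 0; 0 0 1]
T3·…·T1 = [5/13 12/13 0; -46/13 -9/13 0; 0 0 1]
T4·…·T1 = [5/13 12/13 0; 46/13 9/13 0; 0 0 1]
T5·…·T1 = [5/13 12/13 1; 46/13 9/13 6; 0 0 1]
T6·…·T1 = [158/65 15/13 22/5; 13/5 0 21/5; 0 0 1]
det M = -3; M⁻¹ = [0 5/13 -21/13; 13/15 -158/195 -16/39; 0 0 1]
M⁻¹ · (-204/65, -44/5)ᵀ = (-5, 4)ᵀ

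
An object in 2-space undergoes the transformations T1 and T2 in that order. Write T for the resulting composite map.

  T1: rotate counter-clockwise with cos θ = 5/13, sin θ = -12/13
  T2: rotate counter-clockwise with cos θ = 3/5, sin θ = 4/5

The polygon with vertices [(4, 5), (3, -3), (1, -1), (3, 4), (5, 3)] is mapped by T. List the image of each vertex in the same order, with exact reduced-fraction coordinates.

T1 rotate counter-clockwise with cos θ = 5/13, sin θ = -12/13: (4, 5) → (80/13, -23/13); (3, -3) → (-21/13, -51/13); (1, -1) → (-7/13, -17/13); (3, 4) → (63/13, -16/13); (5, 3) → (61/13, -45/13)
T2 rotate counter-clockwise with cos θ = 3/5, sin θ = 4/5: (80/13, -23/13) → (332/65, 251/65); (-21/13, -51/13) → (141/65, -237/65); (-7/13, -17/13) → (47/65, -79/65); (63/13, -16/13) → (253/65, 204/65); (61/13, -45/13) → (363/65, 109/65)

image vertices: (332/65, 251/65), (141/65, -237/65), (47/65, -79/65), (253/65, 204/65), (363/65, 109/65)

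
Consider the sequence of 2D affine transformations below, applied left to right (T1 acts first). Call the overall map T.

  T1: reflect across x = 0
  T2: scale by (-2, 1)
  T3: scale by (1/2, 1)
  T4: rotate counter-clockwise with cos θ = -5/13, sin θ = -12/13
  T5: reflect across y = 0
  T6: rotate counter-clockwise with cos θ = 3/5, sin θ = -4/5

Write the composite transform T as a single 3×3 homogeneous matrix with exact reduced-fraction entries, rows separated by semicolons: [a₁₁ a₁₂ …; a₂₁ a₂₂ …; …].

T1 = [-1 0 0; 0 1 0; 0 0 1]
T2·T1 = [2 0 0; 0 1 0; 0 0 1]
T3·…·T1 = [1 0 0; 0 1 0; 0 0 1]
T4·…·T1 = [-5/13 12/13 0; -12/13 -5/13 0; 0 0 1]
T5·…·T1 = [-5/13 12/13 0; 12/13 5/13 0; 0 0 1]
T6·…·T1 = [33/65 56/65 0; 56/65 -33/65 0; 0 0 1]

T = [33/65 56/65 0; 56/65 -33/65 0; 0 0 1]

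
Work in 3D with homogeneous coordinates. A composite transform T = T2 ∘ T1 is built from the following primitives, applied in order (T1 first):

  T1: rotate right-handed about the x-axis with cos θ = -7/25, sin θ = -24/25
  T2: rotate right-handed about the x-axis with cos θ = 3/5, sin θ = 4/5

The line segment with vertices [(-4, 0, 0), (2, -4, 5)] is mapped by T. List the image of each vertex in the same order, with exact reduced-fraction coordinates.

T1 rotate right-handed about the x-axis with cos θ = -7/25, sin θ = -24/25: (-4, 0, 0) → (-4, 0, 0); (2, -4, 5) → (2, 148/25, 61/25)
T2 rotate right-handed about the x-axis with cos θ = 3/5, sin θ = 4/5: (-4, 0, 0) → (-4, 0, 0); (2, 148/25, 61/25) → (2, 8/5, 31/5)

image vertices: (-4, 0, 0), (2, 8/5, 31/5)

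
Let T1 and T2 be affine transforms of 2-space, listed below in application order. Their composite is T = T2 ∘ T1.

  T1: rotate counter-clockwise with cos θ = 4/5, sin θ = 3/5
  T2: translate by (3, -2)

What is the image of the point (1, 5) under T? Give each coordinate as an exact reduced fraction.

T(p) = (4/5, 13/5)

T1 rotate counter-clockwise with cos θ = 4/5, sin θ = 3/5: (1, 5) → (-11/5, 23/5)
T2 translate by (3, -2): (-11/5, 23/5) → (4/5, 13/5)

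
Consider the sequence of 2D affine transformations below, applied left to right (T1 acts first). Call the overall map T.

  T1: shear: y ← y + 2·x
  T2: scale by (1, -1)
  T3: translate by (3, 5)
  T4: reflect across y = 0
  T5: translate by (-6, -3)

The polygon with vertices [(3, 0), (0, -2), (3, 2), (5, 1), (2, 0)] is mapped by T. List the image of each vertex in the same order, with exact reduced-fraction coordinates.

T1 shear: y ← y + 2·x: (3, 0) → (3, 6); (0, -2) → (0, -2); (3, 2) → (3, 8); (5, 1) → (5, 11); (2, 0) → (2, 4)
T2 scale by (1, -1): (3, 6) → (3, -6); (0, -2) → (0, 2); (3, 8) → (3, -8); (5, 11) → (5, -11); (2, 4) → (2, -4)
T3 translate by (3, 5): (3, -6) → (6, -1); (0, 2) → (3, 7); (3, -8) → (6, -3); (5, -11) → (8, -6); (2, -4) → (5, 1)
T4 reflect across y = 0: (6, -1) → (6, 1); (3, 7) → (3, -7); (6, -3) → (6, 3); (8, -6) → (8, 6); (5, 1) → (5, -1)
T5 translate by (-6, -3): (6, 1) → (0, -2); (3, -7) → (-3, -10); (6, 3) → (0, 0); (8, 6) → (2, 3); (5, -1) → (-1, -4)

image vertices: (0, -2), (-3, -10), (0, 0), (2, 3), (-1, -4)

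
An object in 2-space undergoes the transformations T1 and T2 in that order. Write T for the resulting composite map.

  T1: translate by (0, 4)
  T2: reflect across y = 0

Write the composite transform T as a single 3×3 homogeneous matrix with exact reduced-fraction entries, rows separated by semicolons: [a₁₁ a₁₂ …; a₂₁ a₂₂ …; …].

T1 = [1 0 0; 0 1 4; 0 0 1]
T2·T1 = [1 0 0; 0 -1 -4; 0 0 1]

T = [1 0 0; 0 -1 -4; 0 0 1]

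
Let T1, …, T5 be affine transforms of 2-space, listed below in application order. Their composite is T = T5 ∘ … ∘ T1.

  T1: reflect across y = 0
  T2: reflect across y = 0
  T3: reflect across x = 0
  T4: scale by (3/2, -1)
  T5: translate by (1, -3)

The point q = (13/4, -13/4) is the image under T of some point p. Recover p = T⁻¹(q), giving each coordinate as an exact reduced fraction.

T1 = [1 0 0; 0 -1 0; 0 0 1]
T2·T1 = [1 0 0; 0 1 0; 0 0 1]
T3·…·T1 = [-1 0 0; 0 1 0; 0 0 1]
T4·…·T1 = [-3/2 0 0; 0 -1 0; 0 0 1]
T5·…·T1 = [-3/2 0 1; 0 -1 -3; 0 0 1]
det M = 3/2; M⁻¹ = [-2/3 0 2/3; 0 -1 -3; 0 0 1]
M⁻¹ · (13/4, -13/4)ᵀ = (-3/2, 1/4)ᵀ

p = (-3/2, 1/4)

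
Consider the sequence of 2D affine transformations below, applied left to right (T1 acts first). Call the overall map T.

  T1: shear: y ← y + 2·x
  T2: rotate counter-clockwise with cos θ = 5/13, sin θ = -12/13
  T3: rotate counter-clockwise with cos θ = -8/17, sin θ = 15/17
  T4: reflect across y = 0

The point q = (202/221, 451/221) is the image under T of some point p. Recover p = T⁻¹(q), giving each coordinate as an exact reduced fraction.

p = (-1, 0)

T1 = [1 0 0; 2 1 0; 0 0 1]
T2·T1 = [29/13 12/13 0; -2/13 5/13 0; 0 0 1]
T3·…·T1 = [-202/221 -171/221 0; 451/221 140/221 0; 0 0 1]
T4·…·T1 = [-202/221 -171/221 0; -451/221 -140/221 0; 0 0 1]
det M = -1; M⁻¹ = [140/221 -171/221 0; -451/221 202/221 0; 0 0 1]
M⁻¹ · (202/221, 451/221)ᵀ = (-1, 0)ᵀ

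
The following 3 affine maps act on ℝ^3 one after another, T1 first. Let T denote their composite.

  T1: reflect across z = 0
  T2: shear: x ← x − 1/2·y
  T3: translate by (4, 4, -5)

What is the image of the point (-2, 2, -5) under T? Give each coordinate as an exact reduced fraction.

T(p) = (1, 6, 0)

T1 reflect across z = 0: (-2, 2, -5) → (-2, 2, 5)
T2 shear: x ← x − 1/2·y: (-2, 2, 5) → (-3, 2, 5)
T3 translate by (4, 4, -5): (-3, 2, 5) → (1, 6, 0)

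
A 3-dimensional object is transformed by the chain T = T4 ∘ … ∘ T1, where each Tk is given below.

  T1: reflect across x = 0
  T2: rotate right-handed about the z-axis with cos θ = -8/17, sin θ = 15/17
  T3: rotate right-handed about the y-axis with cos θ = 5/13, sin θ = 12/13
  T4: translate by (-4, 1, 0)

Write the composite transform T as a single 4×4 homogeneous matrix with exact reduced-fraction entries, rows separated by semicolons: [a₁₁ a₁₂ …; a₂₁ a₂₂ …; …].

T1 = [-1 0 0 0; 0 1 0 0; 0 0 1 0; 0 0 0 1]
T2·T1 = [8/17 -15/17 0 0; -15/17 -8/17 0 0; 0 0 1 0; 0 0 0 1]
T3·…·T1 = [40/221 -75/221 12/13 0; -15/17 -8/17 0 0; -96/221 180/221 5/13 0; 0 0 0 1]
T4·…·T1 = [40/221 -75/221 12/13 -4; -15/17 -8/17 0 1; -96/221 180/221 5/13 0; 0 0 0 1]

T = [40/221 -75/221 12/13 -4; -15/17 -8/17 0 1; -96/221 180/221 5/13 0; 0 0 0 1]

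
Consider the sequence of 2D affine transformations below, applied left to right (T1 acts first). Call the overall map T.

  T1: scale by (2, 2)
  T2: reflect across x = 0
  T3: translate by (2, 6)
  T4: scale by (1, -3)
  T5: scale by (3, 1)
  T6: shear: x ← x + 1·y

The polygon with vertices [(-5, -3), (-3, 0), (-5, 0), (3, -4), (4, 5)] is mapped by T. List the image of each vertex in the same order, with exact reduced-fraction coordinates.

T1 scale by (2, 2): (-5, -3) → (-10, -6); (-3, 0) → (-6, 0); (-5, 0) → (-10, 0); (3, -4) → (6, -8); (4, 5) → (8, 10)
T2 reflect across x = 0: (-10, -6) → (10, -6); (-6, 0) → (6, 0); (-10, 0) → (10, 0); (6, -8) → (-6, -8); (8, 10) → (-8, 10)
T3 translate by (2, 6): (10, -6) → (12, 0); (6, 0) → (8, 6); (10, 0) → (12, 6); (-6, -8) → (-4, -2); (-8, 10) → (-6, 16)
T4 scale by (1, -3): (12, 0) → (12, 0); (8, 6) → (8, -18); (12, 6) → (12, -18); (-4, -2) → (-4, 6); (-6, 16) → (-6, -48)
T5 scale by (3, 1): (12, 0) → (36, 0); (8, -18) → (24, -18); (12, -18) → (36, -18); (-4, 6) → (-12, 6); (-6, -48) → (-18, -48)
T6 shear: x ← x + 1·y: (36, 0) → (36, 0); (24, -18) → (6, -18); (36, -18) → (18, -18); (-12, 6) → (-6, 6); (-18, -48) → (-66, -48)

image vertices: (36, 0), (6, -18), (18, -18), (-6, 6), (-66, -48)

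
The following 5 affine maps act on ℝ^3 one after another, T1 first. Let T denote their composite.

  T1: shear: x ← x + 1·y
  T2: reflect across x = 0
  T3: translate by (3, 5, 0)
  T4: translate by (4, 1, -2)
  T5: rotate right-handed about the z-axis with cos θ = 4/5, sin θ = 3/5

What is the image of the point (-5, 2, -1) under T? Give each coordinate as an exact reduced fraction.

T(p) = (16/5, 62/5, -3)

T1 shear: x ← x + 1·y: (-5, 2, -1) → (-3, 2, -1)
T2 reflect across x = 0: (-3, 2, -1) → (3, 2, -1)
T3 translate by (3, 5, 0): (3, 2, -1) → (6, 7, -1)
T4 translate by (4, 1, -2): (6, 7, -1) → (10, 8, -3)
T5 rotate right-handed about the z-axis with cos θ = 4/5, sin θ = 3/5: (10, 8, -3) → (16/5, 62/5, -3)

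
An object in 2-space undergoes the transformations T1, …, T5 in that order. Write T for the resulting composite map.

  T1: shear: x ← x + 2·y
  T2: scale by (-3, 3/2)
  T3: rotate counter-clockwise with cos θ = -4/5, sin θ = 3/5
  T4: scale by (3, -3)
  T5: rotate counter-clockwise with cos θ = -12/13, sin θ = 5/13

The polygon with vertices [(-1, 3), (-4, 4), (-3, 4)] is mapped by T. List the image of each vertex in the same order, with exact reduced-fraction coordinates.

image vertices: (-2619/65, -3141/130), (-396/13, -342/13), (-2547/65, -1854/65)

T1 shear: x ← x + 2·y: (-1, 3) → (5, 3); (-4, 4) → (4, 4); (-3, 4) → (5, 4)
T2 scale by (-3, 3/2): (5, 3) → (-15, 9/2); (4, 4) → (-12, 6); (5, 4) → (-15, 6)
T3 rotate counter-clockwise with cos θ = -4/5, sin θ = 3/5: (-15, 9/2) → (93/10, -63/5); (-12, 6) → (6, -12); (-15, 6) → (42/5, -69/5)
T4 scale by (3, -3): (93/10, -63/5) → (279/10, 189/5); (6, -12) → (18, 36); (42/5, -69/5) → (126/5, 207/5)
T5 rotate counter-clockwise with cos θ = -12/13, sin θ = 5/13: (279/10, 189/5) → (-2619/65, -3141/130); (18, 36) → (-396/13, -342/13); (126/5, 207/5) → (-2547/65, -1854/65)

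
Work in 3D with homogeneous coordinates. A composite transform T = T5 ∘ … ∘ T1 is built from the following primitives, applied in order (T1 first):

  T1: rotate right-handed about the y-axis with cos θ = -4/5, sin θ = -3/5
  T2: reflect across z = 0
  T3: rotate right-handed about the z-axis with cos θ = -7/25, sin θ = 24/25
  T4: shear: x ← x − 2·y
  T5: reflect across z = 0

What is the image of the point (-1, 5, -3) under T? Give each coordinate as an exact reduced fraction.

T1 rotate right-handed about the y-axis with cos θ = -4/5, sin θ = -3/5: (-1, 5, -3) → (13/5, 5, 9/5)
T2 reflect across z = 0: (13/5, 5, 9/5) → (13/5, 5, -9/5)
T3 rotate right-handed about the z-axis with cos θ = -7/25, sin θ = 24/25: (13/5, 5, -9/5) → (-691/125, 137/125, -9/5)
T4 shear: x ← x − 2·y: (-691/125, 137/125, -9/5) → (-193/25, 137/125, -9/5)
T5 reflect across z = 0: (-193/25, 137/125, -9/5) → (-193/25, 137/125, 9/5)

T(p) = (-193/25, 137/125, 9/5)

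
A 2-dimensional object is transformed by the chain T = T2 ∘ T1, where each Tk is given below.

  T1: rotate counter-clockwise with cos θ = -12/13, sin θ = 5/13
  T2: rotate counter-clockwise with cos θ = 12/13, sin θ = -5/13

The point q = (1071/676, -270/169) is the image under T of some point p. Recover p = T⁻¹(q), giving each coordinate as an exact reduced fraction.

T1 = [-12/13 -5/13 0; 5/13 -12/13 0; 0 0 1]
T2·T1 = [-119/169 -120/169 0; 120/169 -119/169 0; 0 0 1]
det M = 1; M⁻¹ = [-119/169 120/169 0; -120/169 -119/169 0; 0 0 1]
M⁻¹ · (1071/676, -270/169)ᵀ = (-9/4, 0)ᵀ

p = (-9/4, 0)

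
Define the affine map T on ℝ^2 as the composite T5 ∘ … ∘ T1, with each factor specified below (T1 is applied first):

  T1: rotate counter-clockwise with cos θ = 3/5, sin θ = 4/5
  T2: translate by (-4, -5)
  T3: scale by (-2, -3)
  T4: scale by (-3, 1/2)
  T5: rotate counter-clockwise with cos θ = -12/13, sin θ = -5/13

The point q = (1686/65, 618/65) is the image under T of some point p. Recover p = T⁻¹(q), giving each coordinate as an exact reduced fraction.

p = (3, 3)

T1 = [3/5 -4/5 0; 4/5 3/5 0; 0 0 1]
T2·T1 = [3/5 -4/5 -4; 4/5 3/5 -5; 0 0 1]
T3·…·T1 = [-6/5 8/5 8; -12/5 -9/5 15; 0 0 1]
T4·…·T1 = [18/5 -24/5 -24; -6/5 -9/10 15/2; 0 0 1]
T5·…·T1 = [-246/65 531/130 651/26; -18/65 174/65 30/13; 0 0 1]
det M = -9; M⁻¹ = [-58/195 59/130 32/5; -2/65 82/195 -1/5; 0 0 1]
M⁻¹ · (1686/65, 618/65)ᵀ = (3, 3)ᵀ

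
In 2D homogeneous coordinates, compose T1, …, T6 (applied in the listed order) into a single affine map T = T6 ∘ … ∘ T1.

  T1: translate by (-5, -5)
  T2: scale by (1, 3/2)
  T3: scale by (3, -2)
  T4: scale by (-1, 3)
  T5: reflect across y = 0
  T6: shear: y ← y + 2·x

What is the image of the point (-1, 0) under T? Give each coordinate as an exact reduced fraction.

T1 translate by (-5, -5): (-1, 0) → (-6, -5)
T2 scale by (1, 3/2): (-6, -5) → (-6, -15/2)
T3 scale by (3, -2): (-6, -15/2) → (-18, 15)
T4 scale by (-1, 3): (-18, 15) → (18, 45)
T5 reflect across y = 0: (18, 45) → (18, -45)
T6 shear: y ← y + 2·x: (18, -45) → (18, -9)

T(p) = (18, -9)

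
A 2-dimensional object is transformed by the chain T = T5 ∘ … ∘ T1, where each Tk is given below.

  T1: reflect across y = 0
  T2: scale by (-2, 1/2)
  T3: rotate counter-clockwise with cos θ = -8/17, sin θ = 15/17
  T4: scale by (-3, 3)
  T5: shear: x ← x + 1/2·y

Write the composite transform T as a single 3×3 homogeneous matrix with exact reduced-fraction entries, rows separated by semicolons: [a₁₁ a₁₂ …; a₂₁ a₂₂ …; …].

T = [-93/17 -33/34 0; -90/17 12/17 0; 0 0 1]

T1 = [1 0 0; 0 -1 0; 0 0 1]
T2·T1 = [-2 0 0; 0 -1/2 0; 0 0 1]
T3·…·T1 = [16/17 15/34 0; -30/17 4/17 0; 0 0 1]
T4·…·T1 = [-48/17 -45/34 0; -90/17 12/17 0; 0 0 1]
T5·…·T1 = [-93/17 -33/34 0; -90/17 12/17 0; 0 0 1]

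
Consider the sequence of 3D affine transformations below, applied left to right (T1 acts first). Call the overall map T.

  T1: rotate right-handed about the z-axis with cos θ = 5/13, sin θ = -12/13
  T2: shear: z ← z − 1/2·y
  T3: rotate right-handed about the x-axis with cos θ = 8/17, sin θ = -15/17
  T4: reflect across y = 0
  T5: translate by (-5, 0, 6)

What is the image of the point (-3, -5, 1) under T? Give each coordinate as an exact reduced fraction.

T1 rotate right-handed about the z-axis with cos θ = 5/13, sin θ = -12/13: (-3, -5, 1) → (-75/13, 11/13, 1)
T2 shear: z ← z − 1/2·y: (-75/13, 11/13, 1) → (-75/13, 11/13, 15/26)
T3 rotate right-handed about the x-axis with cos θ = 8/17, sin θ = -15/17: (-75/13, 11/13, 15/26) → (-75/13, 401/442, -105/221)
T4 reflect across y = 0: (-75/13, 401/442, -105/221) → (-75/13, -401/442, -105/221)
T5 translate by (-5, 0, 6): (-75/13, -401/442, -105/221) → (-140/13, -401/442, 1221/221)

T(p) = (-140/13, -401/442, 1221/221)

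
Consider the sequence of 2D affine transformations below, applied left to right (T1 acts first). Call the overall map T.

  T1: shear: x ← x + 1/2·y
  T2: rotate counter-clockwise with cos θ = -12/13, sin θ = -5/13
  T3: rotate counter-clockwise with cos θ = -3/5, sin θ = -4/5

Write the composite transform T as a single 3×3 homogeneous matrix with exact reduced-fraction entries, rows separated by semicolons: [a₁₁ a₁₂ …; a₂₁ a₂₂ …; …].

T1 = [1 1/2 0; 0 1 0; 0 0 1]
T2·T1 = [-12/13 -1/13 0; -5/13 -29/26 0; 0 0 1]
T3·…·T1 = [16/65 -11/13 0; 63/65 19/26 0; 0 0 1]

T = [16/65 -11/13 0; 63/65 19/26 0; 0 0 1]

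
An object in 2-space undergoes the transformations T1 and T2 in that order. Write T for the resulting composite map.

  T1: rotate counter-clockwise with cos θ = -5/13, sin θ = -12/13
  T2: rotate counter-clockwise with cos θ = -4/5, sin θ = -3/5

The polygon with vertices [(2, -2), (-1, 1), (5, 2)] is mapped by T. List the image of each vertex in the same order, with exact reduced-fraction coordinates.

image vertices: (94/65, 158/65), (-47/65, -79/65), (-206/65, 283/65)

T1 rotate counter-clockwise with cos θ = -5/13, sin θ = -12/13: (2, -2) → (-34/13, -14/13); (-1, 1) → (17/13, 7/13); (5, 2) → (-1/13, -70/13)
T2 rotate counter-clockwise with cos θ = -4/5, sin θ = -3/5: (-34/13, -14/13) → (94/65, 158/65); (17/13, 7/13) → (-47/65, -79/65); (-1/13, -70/13) → (-206/65, 283/65)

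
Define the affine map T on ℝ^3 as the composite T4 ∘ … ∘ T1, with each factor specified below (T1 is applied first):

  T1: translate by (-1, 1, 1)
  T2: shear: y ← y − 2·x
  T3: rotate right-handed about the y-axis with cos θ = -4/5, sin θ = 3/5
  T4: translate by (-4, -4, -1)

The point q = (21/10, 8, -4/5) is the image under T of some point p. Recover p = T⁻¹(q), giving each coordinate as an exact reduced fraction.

T1 = [1 0 0 -1; 0 1 0 1; 0 0 1 1; 0 0 0 1]
T2·T1 = [1 0 0 -1; -2 1 0 3; 0 0 1 1; 0 0 0 1]
T3·…·T1 = [-4/5 0 3/5 7/5; -2 1 0 3; -3/5 0 -4/5 -1/5; 0 0 0 1]
T4·…·T1 = [-4/5 0 3/5 -13/5; -2 1 0 -1; -3/5 0 -4/5 -6/5; 0 0 0 1]
det M = 1; M⁻¹ = [-4/5 0 -3/5 -14/5; -8/5 1 -6/5 -23/5; 3/5 0 -4/5 3/5; 0 0 0 1]
M⁻¹ · (21/10, 8, -4/5)ᵀ = (-4, 1, 5/2)ᵀ

p = (-4, 1, 5/2)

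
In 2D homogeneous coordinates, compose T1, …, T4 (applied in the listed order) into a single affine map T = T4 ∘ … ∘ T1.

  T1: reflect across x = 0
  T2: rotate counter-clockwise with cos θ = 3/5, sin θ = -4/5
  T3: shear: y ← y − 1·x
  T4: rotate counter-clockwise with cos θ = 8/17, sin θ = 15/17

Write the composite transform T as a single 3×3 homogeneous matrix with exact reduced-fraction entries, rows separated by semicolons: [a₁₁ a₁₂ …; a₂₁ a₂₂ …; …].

T1 = [-1 0 0; 0 1 0; 0 0 1]
T2·T1 = [-3/5 4/5 0; 4/5 3/5 0; 0 0 1]
T3·…·T1 = [-3/5 4/5 0; 7/5 -1/5 0; 0 0 1]
T4·…·T1 = [-129/85 47/85 0; 11/85 52/85 0; 0 0 1]

T = [-129/85 47/85 0; 11/85 52/85 0; 0 0 1]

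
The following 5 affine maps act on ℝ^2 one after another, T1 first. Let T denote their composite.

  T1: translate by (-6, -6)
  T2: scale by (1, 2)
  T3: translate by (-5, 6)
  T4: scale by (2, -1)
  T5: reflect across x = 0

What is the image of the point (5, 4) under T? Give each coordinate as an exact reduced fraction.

T1 translate by (-6, -6): (5, 4) → (-1, -2)
T2 scale by (1, 2): (-1, -2) → (-1, -4)
T3 translate by (-5, 6): (-1, -4) → (-6, 2)
T4 scale by (2, -1): (-6, 2) → (-12, -2)
T5 reflect across x = 0: (-12, -2) → (12, -2)

T(p) = (12, -2)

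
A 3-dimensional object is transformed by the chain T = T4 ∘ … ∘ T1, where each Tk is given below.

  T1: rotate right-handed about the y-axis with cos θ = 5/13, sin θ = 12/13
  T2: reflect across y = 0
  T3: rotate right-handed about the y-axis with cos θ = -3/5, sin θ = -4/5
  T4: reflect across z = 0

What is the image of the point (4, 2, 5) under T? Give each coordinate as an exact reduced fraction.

T(p) = (-148/65, -2, -389/65)

T1 rotate right-handed about the y-axis with cos θ = 5/13, sin θ = 12/13: (4, 2, 5) → (80/13, 2, -23/13)
T2 reflect across y = 0: (80/13, 2, -23/13) → (80/13, -2, -23/13)
T3 rotate right-handed about the y-axis with cos θ = -3/5, sin θ = -4/5: (80/13, -2, -23/13) → (-148/65, -2, 389/65)
T4 reflect across z = 0: (-148/65, -2, 389/65) → (-148/65, -2, -389/65)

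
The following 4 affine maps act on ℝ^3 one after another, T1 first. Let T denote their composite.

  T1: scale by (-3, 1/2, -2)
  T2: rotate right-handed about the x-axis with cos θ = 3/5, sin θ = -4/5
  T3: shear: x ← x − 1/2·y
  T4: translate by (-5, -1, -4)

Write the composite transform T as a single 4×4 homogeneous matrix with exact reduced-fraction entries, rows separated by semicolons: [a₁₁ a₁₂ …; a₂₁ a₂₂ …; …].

T1 = [-3 0 0 0; 0 1/2 0 0; 0 0 -2 0; 0 0 0 1]
T2·T1 = [-3 0 0 0; 0 3/10 -8/5 0; 0 -2/5 -6/5 0; 0 0 0 1]
T3·…·T1 = [-3 -3/20 4/5 0; 0 3/10 -8/5 0; 0 -2/5 -6/5 0; 0 0 0 1]
T4·…·T1 = [-3 -3/20 4/5 -5; 0 3/10 -8/5 -1; 0 -2/5 -6/5 -4; 0 0 0 1]

T = [-3 -3/20 4/5 -5; 0 3/10 -8/5 -1; 0 -2/5 -6/5 -4; 0 0 0 1]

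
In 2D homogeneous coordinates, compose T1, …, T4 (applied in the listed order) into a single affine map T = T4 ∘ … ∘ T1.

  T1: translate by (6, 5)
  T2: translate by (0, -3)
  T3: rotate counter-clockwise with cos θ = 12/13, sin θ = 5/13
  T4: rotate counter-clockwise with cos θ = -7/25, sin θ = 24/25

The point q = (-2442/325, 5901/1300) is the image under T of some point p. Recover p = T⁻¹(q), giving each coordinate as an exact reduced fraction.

T1 = [1 0 6; 0 1 5; 0 0 1]
T2·T1 = [1 0 6; 0 1 2; 0 0 1]
T3·…·T1 = [12/13 -5/13 62/13; 5/13 12/13 54/13; 0 0 1]
T4·…·T1 = [-204/325 -253/325 -346/65; 253/325 -204/325 222/65; 0 0 1]
det M = 1; M⁻¹ = [-204/325 253/325 -6; -253/325 -204/325 -2; 0 0 1]
M⁻¹ · (-2442/325, 5901/1300)ᵀ = (9/4, 1)ᵀ

p = (9/4, 1)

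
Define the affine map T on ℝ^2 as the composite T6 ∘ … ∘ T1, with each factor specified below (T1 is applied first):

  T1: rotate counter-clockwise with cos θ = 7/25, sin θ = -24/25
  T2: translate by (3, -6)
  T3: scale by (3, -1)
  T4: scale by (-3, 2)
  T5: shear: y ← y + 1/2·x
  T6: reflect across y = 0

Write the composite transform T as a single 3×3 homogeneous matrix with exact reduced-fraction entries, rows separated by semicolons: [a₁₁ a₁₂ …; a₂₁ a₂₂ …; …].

T = [-63/25 -216/25 -27; -33/50 122/25 3/2; 0 0 1]

T1 = [7/25 24/25 0; -24/25 7/25 0; 0 0 1]
T2·T1 = [7/25 24/25 3; -24/25 7/25 -6; 0 0 1]
T3·…·T1 = [21/25 72/25 9; 24/25 -7/25 6; 0 0 1]
T4·…·T1 = [-63/25 -216/25 -27; 48/25 -14/25 12; 0 0 1]
T5·…·T1 = [-63/25 -216/25 -27; 33/50 -122/25 -3/2; 0 0 1]
T6·…·T1 = [-63/25 -216/25 -27; -33/50 122/25 3/2; 0 0 1]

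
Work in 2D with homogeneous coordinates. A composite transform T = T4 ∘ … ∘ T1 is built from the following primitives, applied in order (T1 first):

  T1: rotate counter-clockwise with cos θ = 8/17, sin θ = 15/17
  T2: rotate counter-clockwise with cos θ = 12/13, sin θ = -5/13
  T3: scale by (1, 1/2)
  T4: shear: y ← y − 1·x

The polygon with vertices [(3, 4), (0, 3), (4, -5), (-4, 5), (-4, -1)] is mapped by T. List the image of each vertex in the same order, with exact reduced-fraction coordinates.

image vertices: (-47/221, 599/221), (-420/221, 1353/442), (1384/221, -3063/442), (-1384/221, 3063/442), (-32/13, 21/26)

T1 rotate counter-clockwise with cos θ = 8/17, sin θ = 15/17: (3, 4) → (-36/17, 77/17); (0, 3) → (-45/17, 24/17); (4, -5) → (107/17, 20/17); (-4, 5) → (-107/17, -20/17); (-4, -1) → (-1, -4)
T2 rotate counter-clockwise with cos θ = 12/13, sin θ = -5/13: (-36/17, 77/17) → (-47/221, 1104/221); (-45/17, 24/17) → (-420/221, 513/221); (107/17, 20/17) → (1384/221, -295/221); (-107/17, -20/17) → (-1384/221, 295/221); (-1, -4) → (-32/13, -43/13)
T3 scale by (1, 1/2): (-47/221, 1104/221) → (-47/221, 552/221); (-420/221, 513/221) → (-420/221, 513/442); (1384/221, -295/221) → (1384/221, -295/442); (-1384/221, 295/221) → (-1384/221, 295/442); (-32/13, -43/13) → (-32/13, -43/26)
T4 shear: y ← y − 1·x: (-47/221, 552/221) → (-47/221, 599/221); (-420/221, 513/442) → (-420/221, 1353/442); (1384/221, -295/442) → (1384/221, -3063/442); (-1384/221, 295/442) → (-1384/221, 3063/442); (-32/13, -43/26) → (-32/13, 21/26)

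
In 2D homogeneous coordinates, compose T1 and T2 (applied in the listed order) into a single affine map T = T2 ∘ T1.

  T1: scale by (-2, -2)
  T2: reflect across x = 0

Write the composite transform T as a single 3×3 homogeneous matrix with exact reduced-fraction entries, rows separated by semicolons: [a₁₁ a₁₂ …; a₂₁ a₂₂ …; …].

T = [2 0 0; 0 -2 0; 0 0 1]

T1 = [-2 0 0; 0 -2 0; 0 0 1]
T2·T1 = [2 0 0; 0 -2 0; 0 0 1]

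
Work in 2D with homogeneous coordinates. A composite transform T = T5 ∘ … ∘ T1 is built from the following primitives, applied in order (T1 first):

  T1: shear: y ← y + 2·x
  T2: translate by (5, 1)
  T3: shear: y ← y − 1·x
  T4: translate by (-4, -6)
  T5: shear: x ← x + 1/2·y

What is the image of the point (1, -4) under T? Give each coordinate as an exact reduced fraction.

T(p) = (-9/2, -13)

T1 shear: y ← y + 2·x: (1, -4) → (1, -2)
T2 translate by (5, 1): (1, -2) → (6, -1)
T3 shear: y ← y − 1·x: (6, -1) → (6, -7)
T4 translate by (-4, -6): (6, -7) → (2, -13)
T5 shear: x ← x + 1/2·y: (2, -13) → (-9/2, -13)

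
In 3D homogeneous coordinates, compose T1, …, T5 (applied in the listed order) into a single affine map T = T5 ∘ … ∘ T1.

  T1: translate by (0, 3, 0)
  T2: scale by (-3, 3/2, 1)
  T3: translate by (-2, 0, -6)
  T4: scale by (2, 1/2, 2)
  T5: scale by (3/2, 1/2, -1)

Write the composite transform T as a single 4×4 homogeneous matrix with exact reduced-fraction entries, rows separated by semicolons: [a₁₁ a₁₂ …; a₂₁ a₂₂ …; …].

T1 = [1 0 0 0; 0 1 0 3; 0 0 1 0; 0 0 0 1]
T2·T1 = [-3 0 0 0; 0 3/2 0 9/2; 0 0 1 0; 0 0 0 1]
T3·…·T1 = [-3 0 0 -2; 0 3/2 0 9/2; 0 0 1 -6; 0 0 0 1]
T4·…·T1 = [-6 0 0 -4; 0 3/4 0 9/4; 0 0 2 -12; 0 0 0 1]
T5·…·T1 = [-9 0 0 -6; 0 3/8 0 9/8; 0 0 -2 12; 0 0 0 1]

T = [-9 0 0 -6; 0 3/8 0 9/8; 0 0 -2 12; 0 0 0 1]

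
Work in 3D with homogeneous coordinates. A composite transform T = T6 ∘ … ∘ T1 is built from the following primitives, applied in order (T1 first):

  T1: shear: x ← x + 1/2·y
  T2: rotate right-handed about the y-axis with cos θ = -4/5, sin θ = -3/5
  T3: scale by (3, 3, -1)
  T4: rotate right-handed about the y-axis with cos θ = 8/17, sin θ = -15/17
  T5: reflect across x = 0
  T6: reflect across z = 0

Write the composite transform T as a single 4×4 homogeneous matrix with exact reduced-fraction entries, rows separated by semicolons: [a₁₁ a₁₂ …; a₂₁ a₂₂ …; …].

T = [3/5 3/10 132/85 0; 0 3 0 0; 12/5 6/5 103/85 0; 0 0 0 1]

T1 = [1 1/2 0 0; 0 1 0 0; 0 0 1 0; 0 0 0 1]
T2·T1 = [-4/5 -2/5 -3/5 0; 0 1 0 0; 3/5 3/10 -4/5 0; 0 0 0 1]
T3·…·T1 = [-12/5 -6/5 -9/5 0; 0 3 0 0; -3/5 -3/10 4/5 0; 0 0 0 1]
T4·…·T1 = [-3/5 -3/10 -132/85 0; 0 3 0 0; -12/5 -6/5 -103/85 0; 0 0 0 1]
T5·…·T1 = [3/5 3/10 132/85 0; 0 3 0 0; -12/5 -6/5 -103/85 0; 0 0 0 1]
T6·…·T1 = [3/5 3/10 132/85 0; 0 3 0 0; 12/5 6/5 103/85 0; 0 0 0 1]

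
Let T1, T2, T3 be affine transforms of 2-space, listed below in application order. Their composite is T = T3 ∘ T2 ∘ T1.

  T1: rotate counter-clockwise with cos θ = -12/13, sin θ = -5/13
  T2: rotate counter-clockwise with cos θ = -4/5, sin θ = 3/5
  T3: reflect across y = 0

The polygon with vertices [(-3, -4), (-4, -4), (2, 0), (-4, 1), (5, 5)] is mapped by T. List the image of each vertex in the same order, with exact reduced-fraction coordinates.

T1 rotate counter-clockwise with cos θ = -12/13, sin θ = -5/13: (-3, -4) → (16/13, 63/13); (-4, -4) → (28/13, 68/13); (2, 0) → (-24/13, -10/13); (-4, 1) → (53/13, 8/13); (5, 5) → (-35/13, -85/13)
T2 rotate counter-clockwise with cos θ = -4/5, sin θ = 3/5: (16/13, 63/13) → (-253/65, -204/65); (28/13, 68/13) → (-316/65, -188/65); (-24/13, -10/13) → (126/65, -32/65); (53/13, 8/13) → (-236/65, 127/65); (-35/13, -85/13) → (79/13, 47/13)
T3 reflect across y = 0: (-253/65, -204/65) → (-253/65, 204/65); (-316/65, -188/65) → (-316/65, 188/65); (126/65, -32/65) → (126/65, 32/65); (-236/65, 127/65) → (-236/65, -127/65); (79/13, 47/13) → (79/13, -47/13)

image vertices: (-253/65, 204/65), (-316/65, 188/65), (126/65, 32/65), (-236/65, -127/65), (79/13, -47/13)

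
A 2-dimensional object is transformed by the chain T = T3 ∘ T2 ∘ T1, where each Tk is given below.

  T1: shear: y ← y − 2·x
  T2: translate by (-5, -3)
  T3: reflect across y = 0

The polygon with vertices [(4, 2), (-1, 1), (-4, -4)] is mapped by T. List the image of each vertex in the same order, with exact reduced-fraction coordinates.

image vertices: (-1, 9), (-6, 0), (-9, -1)

T1 shear: y ← y − 2·x: (4, 2) → (4, -6); (-1, 1) → (-1, 3); (-4, -4) → (-4, 4)
T2 translate by (-5, -3): (4, -6) → (-1, -9); (-1, 3) → (-6, 0); (-4, 4) → (-9, 1)
T3 reflect across y = 0: (-1, -9) → (-1, 9); (-6, 0) → (-6, 0); (-9, 1) → (-9, -1)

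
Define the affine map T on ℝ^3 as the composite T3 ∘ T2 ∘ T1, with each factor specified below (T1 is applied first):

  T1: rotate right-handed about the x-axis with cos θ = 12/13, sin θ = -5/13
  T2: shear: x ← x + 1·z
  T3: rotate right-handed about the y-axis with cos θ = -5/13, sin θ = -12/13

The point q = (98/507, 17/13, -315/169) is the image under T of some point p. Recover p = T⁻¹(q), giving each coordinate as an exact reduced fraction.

p = (-7/3, 1, 1)

T1 = [1 0 0 0; 0 12/13 5/13 0; 0 -5/13 12/13 0; 0 0 0 1]
T2·T1 = [1 -5/13 12/13 0; 0 12/13 5/13 0; 0 -5/13 12/13 0; 0 0 0 1]
T3·…·T1 = [-5/13 85/169 -204/169 0; 0 12/13 5/13 0; 12/13 -35/169 84/169 0; 0 0 0 1]
det M = 1; M⁻¹ = [7/13 0 17/13 0; 60/169 12/13 25/169 0; -144/169 5/13 -60/169 0; 0 0 0 1]
M⁻¹ · (98/507, 17/13, -315/169)ᵀ = (-7/3, 1, 1)ᵀ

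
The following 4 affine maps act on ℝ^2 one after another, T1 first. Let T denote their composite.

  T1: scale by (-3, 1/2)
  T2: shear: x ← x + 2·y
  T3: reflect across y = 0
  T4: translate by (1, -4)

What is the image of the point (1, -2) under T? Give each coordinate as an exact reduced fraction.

T(p) = (-4, -3)

T1 scale by (-3, 1/2): (1, -2) → (-3, -1)
T2 shear: x ← x + 2·y: (-3, -1) → (-5, -1)
T3 reflect across y = 0: (-5, -1) → (-5, 1)
T4 translate by (1, -4): (-5, 1) → (-4, -3)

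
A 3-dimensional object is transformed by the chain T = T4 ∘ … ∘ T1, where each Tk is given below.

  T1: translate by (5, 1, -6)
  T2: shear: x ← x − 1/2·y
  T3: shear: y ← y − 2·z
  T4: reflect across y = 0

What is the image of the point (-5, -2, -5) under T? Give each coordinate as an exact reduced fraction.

T1 translate by (5, 1, -6): (-5, -2, -5) → (0, -1, -11)
T2 shear: x ← x − 1/2·y: (0, -1, -11) → (1/2, -1, -11)
T3 shear: y ← y − 2·z: (1/2, -1, -11) → (1/2, 21, -11)
T4 reflect across y = 0: (1/2, 21, -11) → (1/2, -21, -11)

T(p) = (1/2, -21, -11)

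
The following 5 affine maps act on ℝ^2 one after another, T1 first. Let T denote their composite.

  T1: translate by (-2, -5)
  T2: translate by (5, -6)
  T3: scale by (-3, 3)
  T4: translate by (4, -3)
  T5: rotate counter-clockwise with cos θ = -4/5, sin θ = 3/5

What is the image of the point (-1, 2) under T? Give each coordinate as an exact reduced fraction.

T1 translate by (-2, -5): (-1, 2) → (-3, -3)
T2 translate by (5, -6): (-3, -3) → (2, -9)
T3 scale by (-3, 3): (2, -9) → (-6, -27)
T4 translate by (4, -3): (-6, -27) → (-2, -30)
T5 rotate counter-clockwise with cos θ = -4/5, sin θ = 3/5: (-2, -30) → (98/5, 114/5)

T(p) = (98/5, 114/5)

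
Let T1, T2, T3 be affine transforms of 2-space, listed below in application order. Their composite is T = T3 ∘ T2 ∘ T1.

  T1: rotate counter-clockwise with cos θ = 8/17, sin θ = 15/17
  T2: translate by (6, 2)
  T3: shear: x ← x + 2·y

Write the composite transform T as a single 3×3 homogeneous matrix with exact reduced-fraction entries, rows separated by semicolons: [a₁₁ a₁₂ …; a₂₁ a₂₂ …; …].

T1 = [8/17 -15/17 0; 15/17 8/17 0; 0 0 1]
T2·T1 = [8/17 -15/17 6; 15/17 8/17 2; 0 0 1]
T3·…·T1 = [38/17 1/17 10; 15/17 8/17 2; 0 0 1]

T = [38/17 1/17 10; 15/17 8/17 2; 0 0 1]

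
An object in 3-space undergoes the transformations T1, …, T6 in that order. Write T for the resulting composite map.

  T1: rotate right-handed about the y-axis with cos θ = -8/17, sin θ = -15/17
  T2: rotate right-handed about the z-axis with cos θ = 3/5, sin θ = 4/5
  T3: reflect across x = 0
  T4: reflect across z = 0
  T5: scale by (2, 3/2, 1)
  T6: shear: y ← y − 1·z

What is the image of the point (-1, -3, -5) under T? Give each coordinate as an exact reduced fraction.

T(p) = (-906/85, 787/170, -25/17)

T1 rotate right-handed about the y-axis with cos θ = -8/17, sin θ = -15/17: (-1, -3, -5) → (83/17, -3, 25/17)
T2 rotate right-handed about the z-axis with cos θ = 3/5, sin θ = 4/5: (83/17, -3, 25/17) → (453/85, 179/85, 25/17)
T3 reflect across x = 0: (453/85, 179/85, 25/17) → (-453/85, 179/85, 25/17)
T4 reflect across z = 0: (-453/85, 179/85, 25/17) → (-453/85, 179/85, -25/17)
T5 scale by (2, 3/2, 1): (-453/85, 179/85, -25/17) → (-906/85, 537/170, -25/17)
T6 shear: y ← y − 1·z: (-906/85, 537/170, -25/17) → (-906/85, 787/170, -25/17)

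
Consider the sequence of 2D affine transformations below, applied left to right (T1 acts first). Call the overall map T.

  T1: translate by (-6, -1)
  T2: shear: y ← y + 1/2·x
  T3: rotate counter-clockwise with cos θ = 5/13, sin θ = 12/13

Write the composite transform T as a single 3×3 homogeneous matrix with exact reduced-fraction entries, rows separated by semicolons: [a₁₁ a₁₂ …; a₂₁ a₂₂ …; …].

T1 = [1 0 -6; 0 1 -1; 0 0 1]
T2·T1 = [1 0 -6; 1/2 1 -4; 0 0 1]
T3·…·T1 = [-1/13 -12/13 18/13; 29/26 5/13 -92/13; 0 0 1]

T = [-1/13 -12/13 18/13; 29/26 5/13 -92/13; 0 0 1]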